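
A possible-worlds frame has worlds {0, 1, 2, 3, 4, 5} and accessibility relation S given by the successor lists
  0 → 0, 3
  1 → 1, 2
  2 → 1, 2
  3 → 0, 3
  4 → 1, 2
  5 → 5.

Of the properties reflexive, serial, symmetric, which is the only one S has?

Reflexive: no — 4 is not related to itself.
Serial: yes — every world has a successor (e.g. 0 S 0).
Symmetric: no — 4 S 1 but not 1 S 4.
Only serial holds.

serial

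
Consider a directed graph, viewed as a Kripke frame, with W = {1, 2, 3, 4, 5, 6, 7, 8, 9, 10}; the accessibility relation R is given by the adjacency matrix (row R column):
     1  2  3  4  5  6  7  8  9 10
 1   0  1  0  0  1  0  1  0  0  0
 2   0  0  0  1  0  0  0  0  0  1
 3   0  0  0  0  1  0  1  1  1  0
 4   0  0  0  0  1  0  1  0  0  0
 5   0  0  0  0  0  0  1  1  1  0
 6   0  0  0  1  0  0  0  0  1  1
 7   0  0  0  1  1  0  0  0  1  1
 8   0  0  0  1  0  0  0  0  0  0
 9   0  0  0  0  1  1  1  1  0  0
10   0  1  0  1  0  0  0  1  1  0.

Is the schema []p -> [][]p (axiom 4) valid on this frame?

The schema 4 characterises exactly the transitive frames.
Transitive: no — 1 R 2 and 2 R 10, but not 1 R 10.

No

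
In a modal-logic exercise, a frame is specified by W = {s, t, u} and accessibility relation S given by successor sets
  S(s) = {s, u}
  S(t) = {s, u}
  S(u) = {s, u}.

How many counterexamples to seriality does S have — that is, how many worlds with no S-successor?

0

S is serial; there are no such worlds.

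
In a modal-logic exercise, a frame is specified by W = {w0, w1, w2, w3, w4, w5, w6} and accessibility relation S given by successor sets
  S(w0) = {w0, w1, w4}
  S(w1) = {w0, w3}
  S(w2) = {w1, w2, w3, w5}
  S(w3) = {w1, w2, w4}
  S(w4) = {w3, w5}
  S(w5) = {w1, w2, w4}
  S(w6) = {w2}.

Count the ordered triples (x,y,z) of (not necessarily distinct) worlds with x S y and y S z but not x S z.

Enumerating: (w0,w1,w3), (w0,w4,w3), (w0,w4,w5), (w1,w0,w1), (w1,w0,w4), (w1,w3,w1), (w1,w3,w2), (w1,w3,w4), (w2,w1,w0), (w2,w3,w4), (w2,w5,w4), (w3,w1,w0), … and 20 more.
Total: 32.

32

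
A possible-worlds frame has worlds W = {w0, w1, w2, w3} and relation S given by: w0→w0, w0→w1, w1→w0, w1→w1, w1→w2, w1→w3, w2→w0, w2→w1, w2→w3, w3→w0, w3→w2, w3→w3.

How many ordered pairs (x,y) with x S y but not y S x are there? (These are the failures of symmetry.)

3

Enumerating: (w1,w3), (w2,w0), (w3,w0).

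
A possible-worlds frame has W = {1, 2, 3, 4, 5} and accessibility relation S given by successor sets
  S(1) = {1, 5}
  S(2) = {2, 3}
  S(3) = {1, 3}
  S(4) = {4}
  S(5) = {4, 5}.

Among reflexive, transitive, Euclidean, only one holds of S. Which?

Reflexive: yes — every world is S-related to itself.
Transitive: no — 1 S 5 and 5 S 4, but not 1 S 4.
Euclidean: no — 1 S 5 and 1 S 1, but not 5 S 1.
Only reflexive holds.

reflexive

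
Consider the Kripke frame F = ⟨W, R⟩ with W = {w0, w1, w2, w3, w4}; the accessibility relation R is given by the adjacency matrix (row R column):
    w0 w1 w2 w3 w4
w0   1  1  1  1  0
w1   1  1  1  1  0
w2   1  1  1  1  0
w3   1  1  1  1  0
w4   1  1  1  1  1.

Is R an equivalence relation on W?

No

Reflexive: yes — every world is R-related to itself.
Symmetric: no — w4 R w0 but not w0 R w4.
Transitive: yes — every two-step R-path is closed by a direct edge.
So R is not an equivalence relation.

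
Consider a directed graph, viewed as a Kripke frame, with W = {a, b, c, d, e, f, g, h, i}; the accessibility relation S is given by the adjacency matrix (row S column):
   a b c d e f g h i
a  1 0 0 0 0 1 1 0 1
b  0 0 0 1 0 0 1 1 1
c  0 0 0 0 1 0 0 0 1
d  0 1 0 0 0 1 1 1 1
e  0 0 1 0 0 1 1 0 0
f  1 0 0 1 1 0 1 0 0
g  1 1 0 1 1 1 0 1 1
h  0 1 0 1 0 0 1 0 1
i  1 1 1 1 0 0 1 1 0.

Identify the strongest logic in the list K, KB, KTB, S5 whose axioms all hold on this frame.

Symmetric (axiom B): yes — every pair in S has its reverse in S.
Reflexive (axiom T): no — b is not related to itself.
Euclidean (axiom 5): no — a S f and a S i, but not f S i.
So F validates K, KB; KTB would additionally require S to be reflexive. The strongest is KB.

KB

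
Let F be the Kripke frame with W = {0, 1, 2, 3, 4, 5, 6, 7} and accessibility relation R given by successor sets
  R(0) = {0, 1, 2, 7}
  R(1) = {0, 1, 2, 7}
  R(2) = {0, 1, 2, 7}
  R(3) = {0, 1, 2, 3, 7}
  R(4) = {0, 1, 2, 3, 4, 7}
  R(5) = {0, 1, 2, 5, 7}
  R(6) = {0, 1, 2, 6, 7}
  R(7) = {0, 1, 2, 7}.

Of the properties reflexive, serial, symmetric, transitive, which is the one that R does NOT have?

symmetric

Reflexive: yes — every world is R-related to itself.
Serial: yes — every world has a successor (e.g. 0 R 0).
Symmetric: no — 3 R 0 but not 0 R 3.
Transitive: yes — every two-step R-path is closed by a direct edge.
Only symmetric fails.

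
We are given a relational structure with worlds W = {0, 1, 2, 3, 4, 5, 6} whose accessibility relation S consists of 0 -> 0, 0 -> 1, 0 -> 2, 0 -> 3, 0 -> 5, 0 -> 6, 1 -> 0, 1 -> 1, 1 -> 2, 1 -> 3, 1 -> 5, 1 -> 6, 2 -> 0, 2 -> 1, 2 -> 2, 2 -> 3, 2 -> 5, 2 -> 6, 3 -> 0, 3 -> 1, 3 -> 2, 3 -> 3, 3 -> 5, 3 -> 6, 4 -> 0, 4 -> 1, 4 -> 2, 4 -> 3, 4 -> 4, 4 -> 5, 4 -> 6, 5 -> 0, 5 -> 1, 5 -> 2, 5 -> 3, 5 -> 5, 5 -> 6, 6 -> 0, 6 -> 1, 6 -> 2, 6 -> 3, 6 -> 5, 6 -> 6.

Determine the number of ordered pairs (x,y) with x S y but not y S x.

6

Enumerating: (4,0), (4,1), (4,2), (4,3), (4,5), (4,6).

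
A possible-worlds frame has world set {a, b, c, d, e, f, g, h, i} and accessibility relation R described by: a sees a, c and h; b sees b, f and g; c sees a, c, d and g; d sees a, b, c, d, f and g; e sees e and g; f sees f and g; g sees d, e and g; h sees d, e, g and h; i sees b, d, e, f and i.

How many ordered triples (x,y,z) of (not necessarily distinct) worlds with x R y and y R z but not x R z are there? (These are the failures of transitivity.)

Enumerating: (a,c,d), (a,c,g), (a,h,d), (a,h,e), (a,h,g), (b,g,d), (b,g,e), (c,a,h), (c,d,b), (c,d,f), (c,g,e), (d,a,h), … and 18 more.
Total: 30.

30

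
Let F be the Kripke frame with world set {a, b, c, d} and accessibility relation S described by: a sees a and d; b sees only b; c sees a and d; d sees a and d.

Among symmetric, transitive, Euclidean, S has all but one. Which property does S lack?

Symmetric: no — c S a but not a S c.
Transitive: yes — every two-step S-path is closed by a direct edge.
Euclidean: yes — any two successors of a common world are S-related.
Only symmetric fails.

symmetric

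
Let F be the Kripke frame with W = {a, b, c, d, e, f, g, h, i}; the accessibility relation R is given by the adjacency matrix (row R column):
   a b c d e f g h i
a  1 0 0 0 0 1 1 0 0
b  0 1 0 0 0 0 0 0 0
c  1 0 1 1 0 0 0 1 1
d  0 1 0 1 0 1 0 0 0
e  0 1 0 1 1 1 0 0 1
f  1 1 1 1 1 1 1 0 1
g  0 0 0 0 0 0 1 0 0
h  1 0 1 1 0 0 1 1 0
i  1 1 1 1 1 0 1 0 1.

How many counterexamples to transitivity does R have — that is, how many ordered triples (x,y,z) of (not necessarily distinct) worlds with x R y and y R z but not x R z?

33

Enumerating: (a,f,b), (a,f,c), (a,f,d), (a,f,e), (a,f,i), (c,a,f), (c,a,g), (c,d,b), (c,d,f), (c,h,g), (c,i,b), (c,i,e), … and 21 more.
Total: 33.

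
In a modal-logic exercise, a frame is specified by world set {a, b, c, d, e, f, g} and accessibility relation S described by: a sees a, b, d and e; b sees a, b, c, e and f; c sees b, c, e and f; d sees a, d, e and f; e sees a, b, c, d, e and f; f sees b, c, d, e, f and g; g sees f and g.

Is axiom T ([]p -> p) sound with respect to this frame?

Axiom T corresponds to the accessibility relation being reflexive.
Reflexive: yes — every world is S-related to itself.

Yes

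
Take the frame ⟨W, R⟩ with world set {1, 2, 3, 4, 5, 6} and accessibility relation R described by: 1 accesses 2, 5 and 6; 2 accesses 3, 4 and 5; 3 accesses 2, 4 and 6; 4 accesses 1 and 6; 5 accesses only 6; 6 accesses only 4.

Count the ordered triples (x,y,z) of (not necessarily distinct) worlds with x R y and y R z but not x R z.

Enumerating: (1,2,3), (1,2,4), (1,6,4), (2,3,2), (2,3,6), (2,4,1), (2,4,6), (2,5,6), (3,2,3), (3,2,5), (3,4,1), (4,1,2), (4,1,5), (4,6,4), (5,6,4), (6,4,1), (6,4,6).

17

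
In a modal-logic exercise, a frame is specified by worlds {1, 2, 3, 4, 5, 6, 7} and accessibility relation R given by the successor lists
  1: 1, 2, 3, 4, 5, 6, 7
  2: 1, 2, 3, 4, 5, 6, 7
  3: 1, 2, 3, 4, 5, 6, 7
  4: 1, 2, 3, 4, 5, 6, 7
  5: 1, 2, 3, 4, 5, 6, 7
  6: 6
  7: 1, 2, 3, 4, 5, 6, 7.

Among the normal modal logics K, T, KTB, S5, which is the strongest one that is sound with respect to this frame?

T

Reflexive (axiom T): yes — every world is R-related to itself.
Symmetric (axiom B): no — 1 R 6 but not 6 R 1.
Euclidean (axiom 5): no — 1 R 6 and 1 R 2, but not 6 R 2.
So F validates K, T; KTB would additionally require R to be symmetric. The strongest is T.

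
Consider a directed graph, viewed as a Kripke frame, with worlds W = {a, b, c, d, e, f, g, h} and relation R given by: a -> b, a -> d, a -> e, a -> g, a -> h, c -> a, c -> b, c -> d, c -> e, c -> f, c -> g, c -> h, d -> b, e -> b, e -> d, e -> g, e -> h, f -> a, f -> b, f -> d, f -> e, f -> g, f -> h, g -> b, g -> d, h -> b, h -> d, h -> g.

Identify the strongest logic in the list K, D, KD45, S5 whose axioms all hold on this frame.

Serial (axiom D): no — b has no R-successor.
Euclidean (axiom 5): no — a R b and a R d, but not b R d.
Transitive (axiom 4): yes — every two-step R-path is closed by a direct edge.
Reflexive (axiom T): no — a is not related to itself.
So F validates K; D would additionally require R to be serial. The strongest is K.

K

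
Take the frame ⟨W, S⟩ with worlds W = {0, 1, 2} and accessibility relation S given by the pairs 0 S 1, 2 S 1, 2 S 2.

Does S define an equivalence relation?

Reflexive: no — 0 is not related to itself.
Symmetric: no — 0 S 1 but not 1 S 0.
Transitive: yes — every two-step S-path is closed by a direct edge.
So S is not an equivalence relation.

No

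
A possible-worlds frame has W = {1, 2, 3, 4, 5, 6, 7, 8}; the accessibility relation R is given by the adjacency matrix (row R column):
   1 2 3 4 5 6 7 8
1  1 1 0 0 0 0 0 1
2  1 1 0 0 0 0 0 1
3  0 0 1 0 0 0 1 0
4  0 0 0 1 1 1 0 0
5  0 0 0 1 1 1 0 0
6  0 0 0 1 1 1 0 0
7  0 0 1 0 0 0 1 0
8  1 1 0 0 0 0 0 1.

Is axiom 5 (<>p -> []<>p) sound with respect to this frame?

Yes

Axiom 5 corresponds to the accessibility relation being Euclidean.
Euclidean: yes — any two successors of a common world are R-related.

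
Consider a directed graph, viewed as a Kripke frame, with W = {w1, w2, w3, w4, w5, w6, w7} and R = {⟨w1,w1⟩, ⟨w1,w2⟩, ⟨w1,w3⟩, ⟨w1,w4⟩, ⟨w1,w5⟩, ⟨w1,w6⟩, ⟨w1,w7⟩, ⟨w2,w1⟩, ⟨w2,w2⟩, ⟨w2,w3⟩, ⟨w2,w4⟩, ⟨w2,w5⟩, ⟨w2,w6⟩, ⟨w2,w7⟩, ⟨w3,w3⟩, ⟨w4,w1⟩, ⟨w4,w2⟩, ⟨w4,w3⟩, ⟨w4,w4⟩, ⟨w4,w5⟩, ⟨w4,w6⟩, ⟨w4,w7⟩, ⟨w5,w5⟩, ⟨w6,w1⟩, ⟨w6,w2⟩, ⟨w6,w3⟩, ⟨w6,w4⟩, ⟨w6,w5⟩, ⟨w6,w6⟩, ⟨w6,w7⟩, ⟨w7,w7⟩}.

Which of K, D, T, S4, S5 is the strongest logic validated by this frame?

S4

Serial (axiom D): yes — every world has a successor (e.g. w1 R w1).
Reflexive (axiom T): yes — every world is R-related to itself.
Transitive (axiom 4): yes — every two-step R-path is closed by a direct edge.
Euclidean (axiom 5): no — w1 R w3 and w1 R w2, but not w3 R w2.
So F validates K, D, T, S4; S5 would additionally require R to be Euclidean. The strongest is S4.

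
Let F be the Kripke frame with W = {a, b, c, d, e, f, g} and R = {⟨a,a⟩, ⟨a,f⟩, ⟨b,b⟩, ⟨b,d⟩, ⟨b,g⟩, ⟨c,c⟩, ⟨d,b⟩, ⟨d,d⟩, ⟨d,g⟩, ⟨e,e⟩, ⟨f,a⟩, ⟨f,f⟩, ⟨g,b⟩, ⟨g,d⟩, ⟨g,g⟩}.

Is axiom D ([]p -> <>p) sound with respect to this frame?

The schema D characterises exactly the serial frames.
Serial: yes — every world has a successor (e.g. a R a).

Yes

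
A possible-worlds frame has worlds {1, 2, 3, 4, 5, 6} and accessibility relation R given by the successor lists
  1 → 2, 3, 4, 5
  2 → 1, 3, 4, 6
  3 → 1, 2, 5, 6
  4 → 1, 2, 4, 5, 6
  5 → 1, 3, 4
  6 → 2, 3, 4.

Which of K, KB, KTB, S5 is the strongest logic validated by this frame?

KB

Symmetric (axiom B): yes — every pair in R has its reverse in R.
Reflexive (axiom T): no — 1 is not related to itself.
Euclidean (axiom 5): no — 1 R 2 and 1 R 5, but not 2 R 5.
So F validates K, KB; KTB would additionally require R to be reflexive. The strongest is KB.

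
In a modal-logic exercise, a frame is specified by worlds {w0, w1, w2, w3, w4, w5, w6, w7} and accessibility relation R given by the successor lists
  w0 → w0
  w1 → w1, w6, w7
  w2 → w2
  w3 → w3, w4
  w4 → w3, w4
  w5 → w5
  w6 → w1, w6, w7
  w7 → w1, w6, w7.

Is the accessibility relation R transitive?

Transitive: yes — every two-step R-path is closed by a direct edge.

Yes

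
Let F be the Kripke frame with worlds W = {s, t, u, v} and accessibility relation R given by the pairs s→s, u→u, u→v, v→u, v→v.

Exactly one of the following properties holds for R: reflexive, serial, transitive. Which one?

transitive

Reflexive: no — t is not related to itself.
Serial: no — t has no R-successor.
Transitive: yes — every two-step R-path is closed by a direct edge.
Only transitive holds.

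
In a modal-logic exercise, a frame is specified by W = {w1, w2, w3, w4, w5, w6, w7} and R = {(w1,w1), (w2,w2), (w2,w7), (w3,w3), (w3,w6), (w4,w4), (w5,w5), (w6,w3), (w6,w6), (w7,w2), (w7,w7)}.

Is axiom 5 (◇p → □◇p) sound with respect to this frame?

Axiom 5 corresponds to the accessibility relation being Euclidean.
Euclidean: yes — any two successors of a common world are R-related.

Yes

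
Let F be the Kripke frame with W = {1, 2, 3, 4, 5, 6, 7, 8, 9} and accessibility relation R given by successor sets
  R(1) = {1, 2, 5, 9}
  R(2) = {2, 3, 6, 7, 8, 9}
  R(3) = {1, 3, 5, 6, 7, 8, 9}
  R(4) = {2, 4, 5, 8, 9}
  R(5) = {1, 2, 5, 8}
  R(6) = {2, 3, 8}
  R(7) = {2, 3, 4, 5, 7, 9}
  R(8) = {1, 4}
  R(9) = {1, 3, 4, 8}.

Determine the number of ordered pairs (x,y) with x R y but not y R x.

Enumerating: (1,2), (2,3), (2,8), (2,9), (3,1), (3,5), (3,8), (4,2), (4,5), (5,2), (5,8), (6,8), (7,4), (7,5), (7,9), (8,1), (9,8).

17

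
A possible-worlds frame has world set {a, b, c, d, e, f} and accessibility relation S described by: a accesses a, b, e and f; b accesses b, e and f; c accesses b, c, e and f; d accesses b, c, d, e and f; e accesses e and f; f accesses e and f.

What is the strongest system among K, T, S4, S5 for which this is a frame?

Reflexive (axiom T): yes — every world is S-related to itself.
Transitive (axiom 4): yes — every two-step S-path is closed by a direct edge.
Euclidean (axiom 5): no — a S e and a S b, but not e S b.
So F validates K, T, S4; S5 would additionally require S to be Euclidean. The strongest is S4.

S4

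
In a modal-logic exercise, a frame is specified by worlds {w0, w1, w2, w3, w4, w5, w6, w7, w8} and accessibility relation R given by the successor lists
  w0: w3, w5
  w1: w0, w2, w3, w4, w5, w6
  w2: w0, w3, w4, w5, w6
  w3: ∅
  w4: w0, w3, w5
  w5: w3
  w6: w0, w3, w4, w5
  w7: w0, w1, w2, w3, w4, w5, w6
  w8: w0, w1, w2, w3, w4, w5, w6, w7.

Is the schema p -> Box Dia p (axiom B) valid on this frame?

No

Axiom B corresponds to the accessibility relation being symmetric.
Symmetric: no — w0 R w3 but not w3 R w0.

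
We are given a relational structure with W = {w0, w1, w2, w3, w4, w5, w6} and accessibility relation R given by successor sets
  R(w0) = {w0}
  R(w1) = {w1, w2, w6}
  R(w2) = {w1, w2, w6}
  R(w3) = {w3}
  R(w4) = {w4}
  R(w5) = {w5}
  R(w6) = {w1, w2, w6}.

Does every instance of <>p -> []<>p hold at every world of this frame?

Yes

By correspondence theory, 5 is valid on a frame iff R is Euclidean.
Euclidean: yes — any two successors of a common world are R-related.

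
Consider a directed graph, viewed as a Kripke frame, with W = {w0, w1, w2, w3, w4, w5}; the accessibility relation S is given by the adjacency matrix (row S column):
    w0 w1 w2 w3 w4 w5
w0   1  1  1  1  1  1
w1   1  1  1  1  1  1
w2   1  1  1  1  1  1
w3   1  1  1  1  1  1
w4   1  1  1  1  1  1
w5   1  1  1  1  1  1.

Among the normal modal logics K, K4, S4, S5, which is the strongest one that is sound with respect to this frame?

Transitive (axiom 4): yes — every two-step S-path is closed by a direct edge.
Reflexive (axiom T): yes — every world is S-related to itself.
Euclidean (axiom 5): yes — any two successors of a common world are S-related.
So F validates K, K4, S4, S5. The strongest is S5.

S5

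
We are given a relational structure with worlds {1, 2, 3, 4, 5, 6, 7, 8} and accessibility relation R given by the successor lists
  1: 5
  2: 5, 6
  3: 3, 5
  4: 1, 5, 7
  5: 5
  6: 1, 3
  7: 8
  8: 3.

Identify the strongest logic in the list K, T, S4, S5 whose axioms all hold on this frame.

K

Reflexive (axiom T): no — 1 is not related to itself.
Transitive (axiom 4): no — 2 R 6 and 6 R 1, but not 2 R 1.
Euclidean (axiom 5): no — 2 R 5 and 2 R 6, but not 5 R 6.
So F validates K; T would additionally require R to be reflexive. The strongest is K.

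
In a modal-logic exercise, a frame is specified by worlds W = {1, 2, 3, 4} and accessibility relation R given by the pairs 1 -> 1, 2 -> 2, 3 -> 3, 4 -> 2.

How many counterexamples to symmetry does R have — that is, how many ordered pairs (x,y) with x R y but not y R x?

Enumerating: (4,2).

1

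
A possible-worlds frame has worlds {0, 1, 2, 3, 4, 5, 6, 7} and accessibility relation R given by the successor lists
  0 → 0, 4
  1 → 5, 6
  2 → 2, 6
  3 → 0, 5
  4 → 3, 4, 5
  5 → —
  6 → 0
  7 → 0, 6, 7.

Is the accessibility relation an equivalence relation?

No

Reflexive: no — 1 is not related to itself.
Symmetric: no — 0 R 4 but not 4 R 0.
Transitive: no — 0 R 4 and 4 R 3, but not 0 R 3.
So R is not an equivalence relation.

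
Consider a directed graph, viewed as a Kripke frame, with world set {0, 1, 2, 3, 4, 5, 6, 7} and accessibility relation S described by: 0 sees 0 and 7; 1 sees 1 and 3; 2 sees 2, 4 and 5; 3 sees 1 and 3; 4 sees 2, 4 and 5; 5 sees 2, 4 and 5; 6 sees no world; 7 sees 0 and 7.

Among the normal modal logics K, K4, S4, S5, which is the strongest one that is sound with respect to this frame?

Transitive (axiom 4): yes — every two-step S-path is closed by a direct edge.
Reflexive (axiom T): no — 6 is not related to itself.
Euclidean (axiom 5): yes — any two successors of a common world are S-related.
So F validates K, K4; S4 would additionally require S to be reflexive. The strongest is K4.

K4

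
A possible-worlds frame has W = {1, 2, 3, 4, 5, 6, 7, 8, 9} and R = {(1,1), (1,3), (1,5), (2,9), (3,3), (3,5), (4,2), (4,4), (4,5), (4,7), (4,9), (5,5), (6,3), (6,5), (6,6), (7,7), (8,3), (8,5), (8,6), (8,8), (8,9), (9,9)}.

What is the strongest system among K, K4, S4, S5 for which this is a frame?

Transitive (axiom 4): yes — every two-step R-path is closed by a direct edge.
Reflexive (axiom T): no — 2 is not related to itself.
Euclidean (axiom 5): no — 1 R 5 and 1 R 3, but not 5 R 3.
So F validates K, K4; S4 would additionally require R to be reflexive. The strongest is K4.

K4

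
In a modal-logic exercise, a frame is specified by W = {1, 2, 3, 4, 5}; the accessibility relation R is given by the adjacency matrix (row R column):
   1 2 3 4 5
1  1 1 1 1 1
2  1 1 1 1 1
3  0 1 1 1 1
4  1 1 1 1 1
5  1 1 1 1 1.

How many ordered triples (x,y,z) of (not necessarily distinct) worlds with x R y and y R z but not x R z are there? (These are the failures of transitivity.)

3

Enumerating: (3,2,1), (3,4,1), (3,5,1).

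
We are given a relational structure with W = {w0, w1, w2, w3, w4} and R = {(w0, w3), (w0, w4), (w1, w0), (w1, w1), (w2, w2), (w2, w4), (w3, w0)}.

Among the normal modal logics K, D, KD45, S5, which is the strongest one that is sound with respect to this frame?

K

Serial (axiom D): no — w4 has no R-successor.
Euclidean (axiom 5): no — w0 R w3 and w0 R w4, but not w3 R w4.
Transitive (axiom 4): no — w1 R w0 and w0 R w3, but not w1 R w3.
Reflexive (axiom T): no — w0 is not related to itself.
So F validates K; D would additionally require R to be serial. The strongest is K.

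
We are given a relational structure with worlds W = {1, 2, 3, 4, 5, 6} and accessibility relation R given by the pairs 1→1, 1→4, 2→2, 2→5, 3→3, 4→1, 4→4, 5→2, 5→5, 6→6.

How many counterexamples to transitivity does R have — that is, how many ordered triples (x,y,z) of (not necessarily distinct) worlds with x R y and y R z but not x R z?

R is transitive; there are no such tuples.

0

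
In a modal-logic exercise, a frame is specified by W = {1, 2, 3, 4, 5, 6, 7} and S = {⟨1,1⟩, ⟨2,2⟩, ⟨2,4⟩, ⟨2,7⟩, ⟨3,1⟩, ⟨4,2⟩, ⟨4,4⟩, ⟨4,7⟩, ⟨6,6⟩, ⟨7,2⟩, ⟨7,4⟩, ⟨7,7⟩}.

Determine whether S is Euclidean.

Euclidean: yes — any two successors of a common world are S-related.

Yes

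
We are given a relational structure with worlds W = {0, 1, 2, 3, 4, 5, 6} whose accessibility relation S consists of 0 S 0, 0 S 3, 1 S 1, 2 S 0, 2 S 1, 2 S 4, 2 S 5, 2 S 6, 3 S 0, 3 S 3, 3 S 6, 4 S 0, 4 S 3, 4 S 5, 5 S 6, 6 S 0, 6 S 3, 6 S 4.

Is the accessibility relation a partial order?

Reflexive: no — 2 is not related to itself.
Transitive: no — 0 S 3 and 3 S 6, but not 0 S 6.
Antisymmetric: no — 0 S 3 and 3 S 0 with 0 ≠ 3.
So S is not a partial order.

No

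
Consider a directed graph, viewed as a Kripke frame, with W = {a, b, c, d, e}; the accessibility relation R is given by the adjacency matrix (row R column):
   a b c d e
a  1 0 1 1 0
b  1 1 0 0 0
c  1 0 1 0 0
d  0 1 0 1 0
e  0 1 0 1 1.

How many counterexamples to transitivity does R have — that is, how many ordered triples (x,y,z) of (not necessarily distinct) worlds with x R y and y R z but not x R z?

Enumerating: (a,d,b), (b,a,c), (b,a,d), (c,a,d), (d,b,a), (e,b,a).

6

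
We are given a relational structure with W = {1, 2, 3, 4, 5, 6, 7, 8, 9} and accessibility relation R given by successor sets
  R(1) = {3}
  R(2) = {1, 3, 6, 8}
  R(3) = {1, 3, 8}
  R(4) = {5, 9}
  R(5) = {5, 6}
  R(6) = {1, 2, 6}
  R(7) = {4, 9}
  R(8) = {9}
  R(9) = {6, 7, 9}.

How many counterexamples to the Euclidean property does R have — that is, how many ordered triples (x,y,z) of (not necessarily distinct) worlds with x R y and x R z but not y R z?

Enumerating: (2,1,1), (2,1,6), (2,1,8), (2,3,6), (2,6,3), (2,6,8), (2,8,1), (2,8,3), (2,8,6), (2,8,8), (3,1,1), (3,1,8), … and 16 more.
Total: 28.

28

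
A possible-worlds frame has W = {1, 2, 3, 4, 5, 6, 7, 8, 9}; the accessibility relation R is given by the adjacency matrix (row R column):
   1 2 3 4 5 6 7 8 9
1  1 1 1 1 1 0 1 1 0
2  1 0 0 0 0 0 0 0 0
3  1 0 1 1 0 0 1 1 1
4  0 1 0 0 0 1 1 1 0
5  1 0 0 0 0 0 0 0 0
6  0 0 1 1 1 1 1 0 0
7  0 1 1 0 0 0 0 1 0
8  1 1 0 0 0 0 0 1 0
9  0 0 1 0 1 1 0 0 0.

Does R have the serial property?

Serial: yes — every world has a successor (e.g. 1 R 1).

Yes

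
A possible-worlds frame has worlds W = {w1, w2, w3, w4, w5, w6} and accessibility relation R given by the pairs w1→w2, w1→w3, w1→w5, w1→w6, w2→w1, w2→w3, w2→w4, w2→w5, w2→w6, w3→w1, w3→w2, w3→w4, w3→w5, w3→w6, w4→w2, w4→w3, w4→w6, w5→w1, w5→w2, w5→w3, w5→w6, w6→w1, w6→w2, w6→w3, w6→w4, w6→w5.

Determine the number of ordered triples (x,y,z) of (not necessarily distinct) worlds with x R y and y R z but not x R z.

38

Enumerating: (w1,w2,w1), (w1,w2,w4), (w1,w3,w1), (w1,w3,w4), (w1,w5,w1), (w1,w6,w1), (w1,w6,w4), (w2,w1,w2), (w2,w3,w2), (w2,w4,w2), (w2,w5,w2), (w2,w6,w2), … and 26 more.
Total: 38.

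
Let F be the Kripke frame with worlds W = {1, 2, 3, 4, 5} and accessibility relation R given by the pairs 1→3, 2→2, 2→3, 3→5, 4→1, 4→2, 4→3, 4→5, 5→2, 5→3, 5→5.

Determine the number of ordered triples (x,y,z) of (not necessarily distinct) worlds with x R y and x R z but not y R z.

15

Enumerating: (1,3,3), (2,3,2), (2,3,3), (4,1,1), (4,1,2), (4,1,5), (4,2,1), (4,2,5), (4,3,1), (4,3,2), (4,3,3), (4,5,1), (5,2,5), (5,3,2), (5,3,3).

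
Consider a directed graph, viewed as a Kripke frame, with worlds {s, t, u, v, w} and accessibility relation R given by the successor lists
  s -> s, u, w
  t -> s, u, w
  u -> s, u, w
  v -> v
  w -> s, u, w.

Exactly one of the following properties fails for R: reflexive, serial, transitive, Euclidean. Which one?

Reflexive: no — t is not related to itself.
Serial: yes — every world has a successor (e.g. s R s).
Transitive: yes — every two-step R-path is closed by a direct edge.
Euclidean: yes — any two successors of a common world are R-related.
Only reflexive fails.

reflexive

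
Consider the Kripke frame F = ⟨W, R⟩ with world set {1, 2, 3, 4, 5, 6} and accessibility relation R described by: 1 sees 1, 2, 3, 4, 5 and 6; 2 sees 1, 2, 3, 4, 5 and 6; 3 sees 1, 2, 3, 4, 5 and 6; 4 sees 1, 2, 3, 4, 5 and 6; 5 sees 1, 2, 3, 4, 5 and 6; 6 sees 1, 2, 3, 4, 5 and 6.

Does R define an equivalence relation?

Reflexive: yes — every world is R-related to itself.
Symmetric: yes — every pair in R has its reverse in R.
Transitive: yes — every two-step R-path is closed by a direct edge.
So R is an equivalence relation.

Yes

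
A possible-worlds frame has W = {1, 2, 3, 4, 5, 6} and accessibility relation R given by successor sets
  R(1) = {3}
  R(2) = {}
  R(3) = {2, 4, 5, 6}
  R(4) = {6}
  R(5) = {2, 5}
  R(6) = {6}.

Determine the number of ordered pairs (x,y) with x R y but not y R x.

Enumerating: (1,3), (3,2), (3,4), (3,5), (3,6), (4,6), (5,2).

7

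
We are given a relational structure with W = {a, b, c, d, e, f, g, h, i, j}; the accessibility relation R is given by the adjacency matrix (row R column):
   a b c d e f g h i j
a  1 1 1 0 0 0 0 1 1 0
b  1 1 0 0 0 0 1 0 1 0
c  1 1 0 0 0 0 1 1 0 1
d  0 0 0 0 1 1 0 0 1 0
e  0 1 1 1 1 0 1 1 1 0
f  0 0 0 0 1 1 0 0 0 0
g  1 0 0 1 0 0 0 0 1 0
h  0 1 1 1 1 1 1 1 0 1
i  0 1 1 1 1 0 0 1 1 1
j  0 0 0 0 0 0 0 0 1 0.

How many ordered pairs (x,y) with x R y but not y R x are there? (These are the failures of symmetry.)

Enumerating: (a,h), (a,i), (b,g), (c,b), (c,g), (c,j), (d,f), (e,b), (e,c), (e,g), (f,e), (g,a), … and 9 more.
Total: 21.

21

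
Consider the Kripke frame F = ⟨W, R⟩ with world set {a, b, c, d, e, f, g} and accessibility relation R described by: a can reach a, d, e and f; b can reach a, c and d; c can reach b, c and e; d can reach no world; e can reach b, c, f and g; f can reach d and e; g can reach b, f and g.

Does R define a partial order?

No

Reflexive: no — b is not related to itself.
Transitive: no — a R e and e R b, but not a R b.
Antisymmetric: no — b R c and c R b with b ≠ c.
So R is not a partial order.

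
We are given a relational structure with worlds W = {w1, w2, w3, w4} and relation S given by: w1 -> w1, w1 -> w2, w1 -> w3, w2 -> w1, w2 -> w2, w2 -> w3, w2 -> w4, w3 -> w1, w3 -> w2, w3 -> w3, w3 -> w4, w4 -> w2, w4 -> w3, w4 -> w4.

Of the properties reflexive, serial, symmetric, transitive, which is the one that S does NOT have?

Reflexive: yes — every world is S-related to itself.
Serial: yes — every world has a successor (e.g. w1 S w1).
Symmetric: yes — every pair in S has its reverse in S.
Transitive: no — w1 S w2 and w2 S w4, but not w1 S w4.
Only transitive fails.

transitive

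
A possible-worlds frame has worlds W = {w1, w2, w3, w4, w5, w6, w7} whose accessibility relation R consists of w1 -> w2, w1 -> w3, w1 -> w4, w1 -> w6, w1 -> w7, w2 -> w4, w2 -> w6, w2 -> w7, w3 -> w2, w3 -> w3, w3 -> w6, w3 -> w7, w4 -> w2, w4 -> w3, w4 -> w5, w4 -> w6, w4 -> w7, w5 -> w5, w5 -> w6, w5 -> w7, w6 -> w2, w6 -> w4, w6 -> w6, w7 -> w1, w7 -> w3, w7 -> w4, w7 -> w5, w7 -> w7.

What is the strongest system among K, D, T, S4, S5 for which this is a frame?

D

Serial (axiom D): yes — every world has a successor (e.g. w1 R w2).
Reflexive (axiom T): no — w1 is not related to itself.
Transitive (axiom 4): no — w1 R w4 and w4 R w5, but not w1 R w5.
Euclidean (axiom 5): no — w1 R w2 and w1 R w3, but not w2 R w3.
So F validates K, D; T would additionally require R to be reflexive. The strongest is D.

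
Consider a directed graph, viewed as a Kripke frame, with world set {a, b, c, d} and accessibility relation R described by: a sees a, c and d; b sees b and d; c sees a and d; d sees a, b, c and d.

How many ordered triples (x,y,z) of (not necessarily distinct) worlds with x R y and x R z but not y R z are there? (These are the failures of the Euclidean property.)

6

Enumerating: (a,c,c), (d,a,b), (d,b,a), (d,b,c), (d,c,b), (d,c,c).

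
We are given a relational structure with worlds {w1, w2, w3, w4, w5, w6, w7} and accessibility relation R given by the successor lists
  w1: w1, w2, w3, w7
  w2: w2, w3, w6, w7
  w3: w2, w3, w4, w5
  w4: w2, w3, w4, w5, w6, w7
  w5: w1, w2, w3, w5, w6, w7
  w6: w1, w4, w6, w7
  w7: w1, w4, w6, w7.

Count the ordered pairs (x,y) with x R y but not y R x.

Enumerating: (w1,w2), (w1,w3), (w2,w6), (w2,w7), (w4,w2), (w4,w5), (w5,w1), (w5,w2), (w5,w6), (w5,w7), (w6,w1).

11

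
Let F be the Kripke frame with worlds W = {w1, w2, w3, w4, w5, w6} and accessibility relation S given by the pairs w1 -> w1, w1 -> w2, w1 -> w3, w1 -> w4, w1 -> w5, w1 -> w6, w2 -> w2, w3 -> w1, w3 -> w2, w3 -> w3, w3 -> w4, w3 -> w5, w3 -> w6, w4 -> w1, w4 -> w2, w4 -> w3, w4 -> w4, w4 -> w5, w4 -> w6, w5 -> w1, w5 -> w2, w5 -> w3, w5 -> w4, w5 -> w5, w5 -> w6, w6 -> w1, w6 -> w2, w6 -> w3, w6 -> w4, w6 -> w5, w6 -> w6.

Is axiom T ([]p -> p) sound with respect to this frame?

Yes

The schema T characterises exactly the reflexive frames.
Reflexive: yes — every world is S-related to itself.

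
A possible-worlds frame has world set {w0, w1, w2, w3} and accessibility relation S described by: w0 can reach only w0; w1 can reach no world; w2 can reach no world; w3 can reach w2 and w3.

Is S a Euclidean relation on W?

No

Euclidean: no — w3 S w2 and w3 S w2, but not w2 S w2.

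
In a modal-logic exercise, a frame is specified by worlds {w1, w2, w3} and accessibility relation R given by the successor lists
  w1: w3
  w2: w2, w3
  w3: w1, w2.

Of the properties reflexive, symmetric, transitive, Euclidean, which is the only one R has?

symmetric

Reflexive: no — w1 is not related to itself.
Symmetric: yes — every pair in R has its reverse in R.
Transitive: no — w1 R w3 and w3 R w2, but not w1 R w2.
Euclidean: no — w3 R w1 and w3 R w2, but not w1 R w2.
Only symmetric holds.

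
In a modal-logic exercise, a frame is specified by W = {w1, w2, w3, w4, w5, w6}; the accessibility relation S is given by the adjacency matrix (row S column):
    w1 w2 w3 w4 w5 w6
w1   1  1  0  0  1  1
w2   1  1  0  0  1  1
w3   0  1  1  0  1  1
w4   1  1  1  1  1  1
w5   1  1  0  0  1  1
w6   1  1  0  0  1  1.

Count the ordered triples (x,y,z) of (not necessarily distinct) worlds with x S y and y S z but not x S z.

Enumerating: (w3,w2,w1), (w3,w5,w1), (w3,w6,w1).

3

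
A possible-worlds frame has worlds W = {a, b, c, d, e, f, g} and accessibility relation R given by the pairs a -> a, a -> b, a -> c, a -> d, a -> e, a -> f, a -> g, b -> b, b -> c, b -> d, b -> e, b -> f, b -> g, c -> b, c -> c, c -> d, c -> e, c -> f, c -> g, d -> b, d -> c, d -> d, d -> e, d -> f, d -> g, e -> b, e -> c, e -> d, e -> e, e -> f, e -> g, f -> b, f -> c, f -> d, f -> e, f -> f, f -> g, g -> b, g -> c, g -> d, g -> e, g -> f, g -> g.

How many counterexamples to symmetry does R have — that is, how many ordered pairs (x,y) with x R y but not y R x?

6

Enumerating: (a,b), (a,c), (a,d), (a,e), (a,f), (a,g).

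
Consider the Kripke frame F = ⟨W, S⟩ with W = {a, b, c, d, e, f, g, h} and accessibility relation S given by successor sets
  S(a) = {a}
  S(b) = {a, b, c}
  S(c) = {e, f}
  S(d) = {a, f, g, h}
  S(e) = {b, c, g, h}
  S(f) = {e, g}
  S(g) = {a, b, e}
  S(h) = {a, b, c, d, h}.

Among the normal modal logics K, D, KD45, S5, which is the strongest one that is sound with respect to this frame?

D

Serial (axiom D): yes — every world has a successor (e.g. a S a).
Euclidean (axiom 5): no — b S a and b S c, but not a S c.
Transitive (axiom 4): no — b S c and c S e, but not b S e.
Reflexive (axiom T): no — c is not related to itself.
So F validates K, D; KD45 would additionally require S to be Euclidean and transitive. The strongest is D.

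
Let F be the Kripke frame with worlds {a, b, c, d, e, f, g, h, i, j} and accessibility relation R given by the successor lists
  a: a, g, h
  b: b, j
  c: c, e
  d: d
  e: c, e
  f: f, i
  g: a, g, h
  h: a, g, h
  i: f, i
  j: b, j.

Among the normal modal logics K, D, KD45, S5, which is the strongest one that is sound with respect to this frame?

Serial (axiom D): yes — every world has a successor (e.g. a R a).
Euclidean (axiom 5): yes — any two successors of a common world are R-related.
Transitive (axiom 4): yes — every two-step R-path is closed by a direct edge.
Reflexive (axiom T): yes — every world is R-related to itself.
So F validates K, D, KD45, S5. The strongest is S5.

S5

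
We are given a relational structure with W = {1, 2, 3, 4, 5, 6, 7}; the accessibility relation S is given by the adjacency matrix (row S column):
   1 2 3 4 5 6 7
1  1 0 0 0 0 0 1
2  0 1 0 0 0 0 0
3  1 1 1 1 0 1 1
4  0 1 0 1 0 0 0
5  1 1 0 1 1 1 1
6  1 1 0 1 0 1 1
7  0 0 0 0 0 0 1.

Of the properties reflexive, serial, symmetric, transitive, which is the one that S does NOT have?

symmetric

Reflexive: yes — every world is S-related to itself.
Serial: yes — every world has a successor (e.g. 1 S 1).
Symmetric: no — 1 S 7 but not 7 S 1.
Transitive: yes — every two-step S-path is closed by a direct edge.
Only symmetric fails.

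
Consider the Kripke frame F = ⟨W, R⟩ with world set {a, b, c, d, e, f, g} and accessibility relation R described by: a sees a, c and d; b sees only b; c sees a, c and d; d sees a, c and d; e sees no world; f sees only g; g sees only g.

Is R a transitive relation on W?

Yes

Transitive: yes — every two-step R-path is closed by a direct edge.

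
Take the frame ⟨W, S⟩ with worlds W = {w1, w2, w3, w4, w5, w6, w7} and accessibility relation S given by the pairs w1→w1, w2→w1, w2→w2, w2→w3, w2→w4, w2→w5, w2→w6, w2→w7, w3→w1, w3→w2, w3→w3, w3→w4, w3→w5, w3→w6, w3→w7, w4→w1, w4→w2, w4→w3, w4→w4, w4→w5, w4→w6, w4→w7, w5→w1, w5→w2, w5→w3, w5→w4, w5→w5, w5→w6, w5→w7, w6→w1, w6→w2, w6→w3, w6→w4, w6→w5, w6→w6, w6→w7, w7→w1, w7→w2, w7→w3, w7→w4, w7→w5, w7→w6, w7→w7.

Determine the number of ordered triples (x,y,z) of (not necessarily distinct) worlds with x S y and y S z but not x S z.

S is transitive; there are no such tuples.

0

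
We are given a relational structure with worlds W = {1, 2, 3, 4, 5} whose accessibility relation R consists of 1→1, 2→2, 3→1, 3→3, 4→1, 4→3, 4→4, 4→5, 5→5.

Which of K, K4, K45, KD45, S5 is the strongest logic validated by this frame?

K4

Transitive (axiom 4): yes — every two-step R-path is closed by a direct edge.
Euclidean (axiom 5): no — 4 R 1 and 4 R 3, but not 1 R 3.
Serial (axiom D): yes — every world has a successor (e.g. 1 R 1).
Reflexive (axiom T): yes — every world is R-related to itself.
So F validates K, K4; K45 would additionally require R to be Euclidean. The strongest is K4.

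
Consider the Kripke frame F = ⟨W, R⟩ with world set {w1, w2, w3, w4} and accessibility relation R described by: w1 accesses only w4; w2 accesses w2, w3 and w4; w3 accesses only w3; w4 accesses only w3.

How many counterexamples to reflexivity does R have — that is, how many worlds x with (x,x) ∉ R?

2

Enumerating: w1, w4.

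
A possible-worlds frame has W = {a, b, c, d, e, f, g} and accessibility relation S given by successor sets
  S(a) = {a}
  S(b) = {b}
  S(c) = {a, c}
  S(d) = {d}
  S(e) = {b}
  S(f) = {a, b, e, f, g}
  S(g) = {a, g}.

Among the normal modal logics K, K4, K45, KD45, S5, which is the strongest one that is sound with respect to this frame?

Transitive (axiom 4): yes — every two-step S-path is closed by a direct edge.
Euclidean (axiom 5): no — f S a and f S b, but not a S b.
Serial (axiom D): yes — every world has a successor (e.g. a S a).
Reflexive (axiom T): no — e is not related to itself.
So F validates K, K4; K45 would additionally require S to be Euclidean. The strongest is K4.

K4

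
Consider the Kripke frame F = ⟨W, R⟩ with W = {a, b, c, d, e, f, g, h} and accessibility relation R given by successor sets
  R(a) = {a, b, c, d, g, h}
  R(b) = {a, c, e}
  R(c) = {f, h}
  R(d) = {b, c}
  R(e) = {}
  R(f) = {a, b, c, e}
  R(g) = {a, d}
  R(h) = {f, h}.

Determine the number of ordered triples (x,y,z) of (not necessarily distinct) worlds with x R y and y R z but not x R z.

Enumerating: (a,b,e), (a,c,f), (a,h,f), (b,a,b), (b,a,d), (b,a,g), (b,a,h), (b,c,f), (b,c,h), (c,f,a), (c,f,b), (c,f,c), … and 20 more.
Total: 32.

32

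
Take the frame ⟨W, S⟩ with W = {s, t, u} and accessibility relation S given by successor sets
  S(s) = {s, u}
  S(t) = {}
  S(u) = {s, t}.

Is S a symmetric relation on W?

Symmetric: no — u S t but not t S u.

No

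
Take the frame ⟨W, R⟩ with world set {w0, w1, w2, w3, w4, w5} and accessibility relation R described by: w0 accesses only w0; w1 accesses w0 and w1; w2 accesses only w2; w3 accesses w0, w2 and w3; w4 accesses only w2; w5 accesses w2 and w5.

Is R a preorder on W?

No

Reflexive: no — w4 is not related to itself.
Transitive: yes — every two-step R-path is closed by a direct edge.
So R is not a preorder.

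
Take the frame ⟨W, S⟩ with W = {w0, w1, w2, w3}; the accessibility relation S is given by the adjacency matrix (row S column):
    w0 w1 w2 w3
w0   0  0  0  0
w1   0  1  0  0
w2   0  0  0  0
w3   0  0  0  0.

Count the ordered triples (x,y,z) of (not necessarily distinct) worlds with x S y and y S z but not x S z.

0

S is transitive; there are no such tuples.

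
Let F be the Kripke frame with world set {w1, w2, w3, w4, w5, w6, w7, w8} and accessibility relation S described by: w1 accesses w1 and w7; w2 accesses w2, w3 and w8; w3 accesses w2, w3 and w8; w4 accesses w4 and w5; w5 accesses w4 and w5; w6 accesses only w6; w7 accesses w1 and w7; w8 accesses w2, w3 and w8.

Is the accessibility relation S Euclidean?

Euclidean: yes — any two successors of a common world are S-related.

Yes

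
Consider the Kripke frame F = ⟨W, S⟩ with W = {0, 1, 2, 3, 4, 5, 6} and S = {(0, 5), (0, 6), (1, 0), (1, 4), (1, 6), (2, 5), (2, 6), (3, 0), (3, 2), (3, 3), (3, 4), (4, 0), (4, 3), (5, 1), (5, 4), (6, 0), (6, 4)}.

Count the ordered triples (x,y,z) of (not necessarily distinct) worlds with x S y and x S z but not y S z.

31

Enumerating: (0,5,5), (0,5,6), (0,6,5), (0,6,6), (1,0,0), (1,0,4), (1,4,4), (1,4,6), (1,6,6), (2,5,5), (2,5,6), (2,6,5), … and 19 more.
Total: 31.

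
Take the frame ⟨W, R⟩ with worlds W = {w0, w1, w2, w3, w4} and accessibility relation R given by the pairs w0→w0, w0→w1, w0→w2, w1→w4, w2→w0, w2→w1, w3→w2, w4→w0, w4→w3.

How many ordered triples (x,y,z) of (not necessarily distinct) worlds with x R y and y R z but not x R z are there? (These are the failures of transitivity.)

Enumerating: (w0,w1,w4), (w1,w4,w0), (w1,w4,w3), (w2,w0,w2), (w2,w1,w4), (w3,w2,w0), (w3,w2,w1), (w4,w0,w1), (w4,w0,w2), (w4,w3,w2).

10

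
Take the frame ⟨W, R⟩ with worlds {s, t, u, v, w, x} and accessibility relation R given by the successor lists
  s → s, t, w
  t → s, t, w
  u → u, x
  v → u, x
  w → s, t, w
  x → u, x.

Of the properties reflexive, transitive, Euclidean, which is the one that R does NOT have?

Reflexive: no — v is not related to itself.
Transitive: yes — every two-step R-path is closed by a direct edge.
Euclidean: yes — any two successors of a common world are R-related.
Only reflexive fails.

reflexive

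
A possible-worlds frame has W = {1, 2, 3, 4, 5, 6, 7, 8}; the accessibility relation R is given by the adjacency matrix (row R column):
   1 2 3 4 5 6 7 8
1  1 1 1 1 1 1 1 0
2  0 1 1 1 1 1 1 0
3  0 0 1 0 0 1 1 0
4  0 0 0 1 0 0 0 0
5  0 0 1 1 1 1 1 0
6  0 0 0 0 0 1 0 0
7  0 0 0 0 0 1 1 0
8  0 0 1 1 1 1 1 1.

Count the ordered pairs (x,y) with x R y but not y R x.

Enumerating: (1,2), (1,3), (1,4), (1,5), (1,6), (1,7), (2,3), (2,4), (2,5), (2,6), (2,7), (3,6), … and 11 more.
Total: 23.

23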